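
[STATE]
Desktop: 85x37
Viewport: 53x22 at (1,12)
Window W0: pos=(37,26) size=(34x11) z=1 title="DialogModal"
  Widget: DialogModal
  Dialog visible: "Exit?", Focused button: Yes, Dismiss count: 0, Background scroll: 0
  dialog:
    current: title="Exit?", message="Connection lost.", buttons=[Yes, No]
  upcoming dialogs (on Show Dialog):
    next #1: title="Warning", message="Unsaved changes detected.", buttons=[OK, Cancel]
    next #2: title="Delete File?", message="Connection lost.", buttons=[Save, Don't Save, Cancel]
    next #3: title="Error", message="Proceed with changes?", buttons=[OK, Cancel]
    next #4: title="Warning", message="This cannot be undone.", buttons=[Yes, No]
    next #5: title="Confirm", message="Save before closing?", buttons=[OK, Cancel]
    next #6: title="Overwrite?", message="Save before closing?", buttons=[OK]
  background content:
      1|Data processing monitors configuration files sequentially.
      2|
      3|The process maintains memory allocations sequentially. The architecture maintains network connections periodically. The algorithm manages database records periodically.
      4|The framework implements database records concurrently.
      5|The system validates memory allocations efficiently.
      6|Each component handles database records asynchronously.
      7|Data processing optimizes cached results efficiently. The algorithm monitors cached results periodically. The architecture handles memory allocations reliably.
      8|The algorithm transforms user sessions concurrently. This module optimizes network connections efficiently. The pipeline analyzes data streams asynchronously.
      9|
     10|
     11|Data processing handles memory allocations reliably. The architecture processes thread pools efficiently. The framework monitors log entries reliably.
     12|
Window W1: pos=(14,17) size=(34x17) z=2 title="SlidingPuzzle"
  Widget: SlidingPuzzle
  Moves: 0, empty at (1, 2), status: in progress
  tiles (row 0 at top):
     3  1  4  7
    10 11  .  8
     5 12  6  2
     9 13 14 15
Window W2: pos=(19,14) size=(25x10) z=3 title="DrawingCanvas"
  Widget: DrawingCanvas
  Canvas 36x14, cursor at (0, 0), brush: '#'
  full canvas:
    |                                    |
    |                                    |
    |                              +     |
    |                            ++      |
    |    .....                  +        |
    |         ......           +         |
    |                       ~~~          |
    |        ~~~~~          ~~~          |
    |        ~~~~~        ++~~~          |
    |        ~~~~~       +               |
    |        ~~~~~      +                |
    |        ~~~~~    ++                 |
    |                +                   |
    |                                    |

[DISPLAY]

                                                     
                                                     
                  ┏━━━━━━━━━━━━━━━━━━━━━━━┓          
                  ┃ DrawingCanvas         ┃          
                  ┠───────────────────────┨          
             ┏━━━━┃+                      ┃━━━┓      
             ┃ Sli┃                       ┃   ┃      
             ┠────┃                       ┃───┨      
             ┃┌───┃                       ┃   ┃      
             ┃│  3┃    .....              ┃   ┃      
             ┃├───┃         ......        ┃   ┃      
             ┃│ 10┗━━━━━━━━━━━━━━━━━━━━━━━┛   ┃      
             ┃├────┼────┼────┼────┤           ┃      
             ┃│  5 │ 12 │  6 │  2 │           ┃      
             ┃├────┼────┼────┼────┤           ┃━━━━━━
             ┃│  9 │ 13 │ 14 │ 15 │           ┃al    
             ┃└────┴────┴────┴────┘           ┃──────
             ┃Moves: 0                        ┃ssing 
             ┃                                ┃──────
             ┃                                ┃   Exi
             ┃                                ┃nnecti
             ┗━━━━━━━━━━━━━━━━━━━━━━━━━━━━━━━━┛ [Yes]


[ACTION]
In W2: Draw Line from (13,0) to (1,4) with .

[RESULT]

                                                     
                                                     
                  ┏━━━━━━━━━━━━━━━━━━━━━━━┓          
                  ┃ DrawingCanvas         ┃          
                  ┠───────────────────────┨          
             ┏━━━━┃+                      ┃━━━┓      
             ┃ Sli┃    .                  ┃   ┃      
             ┠────┃    .                  ┃───┨      
             ┃┌───┃   .                   ┃   ┃      
             ┃│  3┃   ......              ┃   ┃      
             ┃├───┃   .     ......        ┃   ┃      
             ┃│ 10┗━━━━━━━━━━━━━━━━━━━━━━━┛   ┃      
             ┃├────┼────┼────┼────┤           ┃      
             ┃│  5 │ 12 │  6 │  2 │           ┃      
             ┃├────┼────┼────┼────┤           ┃━━━━━━
             ┃│  9 │ 13 │ 14 │ 15 │           ┃al    
             ┃└────┴────┴────┴────┘           ┃──────
             ┃Moves: 0                        ┃ssing 
             ┃                                ┃──────
             ┃                                ┃   Exi
             ┃                                ┃nnecti
             ┗━━━━━━━━━━━━━━━━━━━━━━━━━━━━━━━━┛ [Yes]


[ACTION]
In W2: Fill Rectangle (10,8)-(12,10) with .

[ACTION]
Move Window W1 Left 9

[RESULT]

                                                     
                                                     
                  ┏━━━━━━━━━━━━━━━━━━━━━━━┓          
                  ┃ DrawingCanvas         ┃          
                  ┠───────────────────────┨          
    ┏━━━━━━━━━━━━━┃+                      ┃          
    ┃ SlidingPuzzl┃    .                  ┃          
    ┠─────────────┃    .                  ┃          
    ┃┌────┬────┬──┃   .                   ┃          
    ┃│  3 │  1 │  ┃   ......              ┃          
    ┃├────┼────┼──┃   .     ......        ┃          
    ┃│ 10 │ 11 │  ┗━━━━━━━━━━━━━━━━━━━━━━━┛          
    ┃├────┼────┼────┼────┤           ┃               
    ┃│  5 │ 12 │  6 │  2 │           ┃               
    ┃├────┼────┼────┼────┤           ┃━━━━━━━━━━━━━━━
    ┃│  9 │ 13 │ 14 │ 15 │           ┃DialogModal    
    ┃└────┴────┴────┴────┘           ┃───────────────
    ┃Moves: 0                        ┃ata processing 
    ┃                                ┃     ┌─────────
    ┃                                ┃he pr│      Exi
    ┃                                ┃he fr│ Connecti
    ┗━━━━━━━━━━━━━━━━━━━━━━━━━━━━━━━━┛he sy│    [Yes]


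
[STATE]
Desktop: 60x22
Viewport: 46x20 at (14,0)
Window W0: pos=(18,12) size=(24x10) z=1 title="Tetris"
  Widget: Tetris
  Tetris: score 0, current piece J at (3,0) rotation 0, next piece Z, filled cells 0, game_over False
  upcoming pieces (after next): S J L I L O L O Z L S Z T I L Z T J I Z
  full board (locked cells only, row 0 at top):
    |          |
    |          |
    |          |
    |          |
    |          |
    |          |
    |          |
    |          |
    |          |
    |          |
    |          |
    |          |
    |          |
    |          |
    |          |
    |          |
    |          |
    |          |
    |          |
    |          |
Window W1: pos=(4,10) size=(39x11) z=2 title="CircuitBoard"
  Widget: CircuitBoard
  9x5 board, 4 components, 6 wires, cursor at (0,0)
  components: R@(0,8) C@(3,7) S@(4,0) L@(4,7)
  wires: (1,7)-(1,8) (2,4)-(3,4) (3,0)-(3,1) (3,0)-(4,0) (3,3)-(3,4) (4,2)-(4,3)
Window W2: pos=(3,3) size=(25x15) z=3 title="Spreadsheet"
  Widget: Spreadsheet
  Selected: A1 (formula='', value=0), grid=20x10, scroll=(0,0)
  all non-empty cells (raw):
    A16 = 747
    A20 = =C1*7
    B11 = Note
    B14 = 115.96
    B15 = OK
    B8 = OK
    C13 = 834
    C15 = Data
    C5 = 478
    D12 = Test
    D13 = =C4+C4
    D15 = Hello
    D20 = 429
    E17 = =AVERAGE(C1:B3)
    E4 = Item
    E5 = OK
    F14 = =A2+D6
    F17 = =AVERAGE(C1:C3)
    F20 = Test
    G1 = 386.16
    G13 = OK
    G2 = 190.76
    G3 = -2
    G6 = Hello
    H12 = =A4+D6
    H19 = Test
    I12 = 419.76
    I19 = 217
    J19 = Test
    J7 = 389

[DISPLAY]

                                              
                                              
                                              
━━━━━━━━━━━━━┓                                
et           ┃                                
─────────────┨                                
             ┃                                
     B       ┃                                
-------------┃                                
0]       0   ┃                                
 0       0   ┃━━━━━━━━━━━━━━┓                 
 0       0   ┃              ┃                 
 0       0   ┃──────────────┨                 
 0       0   ┃              ┃                 
 0       0   ┃             R┃                 
 0       0   ┃              ┃                 
 0OK         ┃         · ─ ·┃                 
━━━━━━━━━━━━━┛              ┃                 
           ·                ┃                 
           │                ┃                 


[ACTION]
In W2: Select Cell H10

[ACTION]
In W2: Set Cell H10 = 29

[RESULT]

                                              
                                              
                                              
━━━━━━━━━━━━━┓                                
et           ┃                                
─────────────┨                                
             ┃                                
     B       ┃                                
-------------┃                                
 0       0   ┃                                
 0       0   ┃━━━━━━━━━━━━━━┓                 
 0       0   ┃              ┃                 
 0       0   ┃──────────────┨                 
 0       0   ┃              ┃                 
 0       0   ┃             R┃                 
 0       0   ┃              ┃                 
 0OK         ┃         · ─ ·┃                 
━━━━━━━━━━━━━┛              ┃                 
           ·                ┃                 
           │                ┃                 


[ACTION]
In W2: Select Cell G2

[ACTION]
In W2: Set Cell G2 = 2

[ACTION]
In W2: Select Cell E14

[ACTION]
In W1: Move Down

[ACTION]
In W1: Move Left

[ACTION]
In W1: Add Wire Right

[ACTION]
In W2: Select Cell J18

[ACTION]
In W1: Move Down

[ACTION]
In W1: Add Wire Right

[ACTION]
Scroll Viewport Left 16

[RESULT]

                                              
                                              
                                              
   ┏━━━━━━━━━━━━━━━━━━━━━━━┓                  
   ┃ Spreadsheet           ┃                  
   ┠───────────────────────┨                  
   ┃J18:                   ┃                  
   ┃       A       B       ┃                  
   ┃-----------------------┃                  
   ┃  1        0       0   ┃                  
   ┃  2        0       0   ┃━━━━━━━━━━━━━━┓   
   ┃  3        0       0   ┃              ┃   
   ┃  4        0       0   ┃──────────────┨   
   ┃  5        0       0   ┃              ┃   
   ┃  6        0       0   ┃             R┃   
   ┃  7        0       0   ┃              ┃   
   ┃  8        0OK         ┃         · ─ ·┃   
   ┗━━━━━━━━━━━━━━━━━━━━━━━┛              ┃   
    ┃2  [.]─ ·           ·                ┃   
    ┃                    │                ┃   


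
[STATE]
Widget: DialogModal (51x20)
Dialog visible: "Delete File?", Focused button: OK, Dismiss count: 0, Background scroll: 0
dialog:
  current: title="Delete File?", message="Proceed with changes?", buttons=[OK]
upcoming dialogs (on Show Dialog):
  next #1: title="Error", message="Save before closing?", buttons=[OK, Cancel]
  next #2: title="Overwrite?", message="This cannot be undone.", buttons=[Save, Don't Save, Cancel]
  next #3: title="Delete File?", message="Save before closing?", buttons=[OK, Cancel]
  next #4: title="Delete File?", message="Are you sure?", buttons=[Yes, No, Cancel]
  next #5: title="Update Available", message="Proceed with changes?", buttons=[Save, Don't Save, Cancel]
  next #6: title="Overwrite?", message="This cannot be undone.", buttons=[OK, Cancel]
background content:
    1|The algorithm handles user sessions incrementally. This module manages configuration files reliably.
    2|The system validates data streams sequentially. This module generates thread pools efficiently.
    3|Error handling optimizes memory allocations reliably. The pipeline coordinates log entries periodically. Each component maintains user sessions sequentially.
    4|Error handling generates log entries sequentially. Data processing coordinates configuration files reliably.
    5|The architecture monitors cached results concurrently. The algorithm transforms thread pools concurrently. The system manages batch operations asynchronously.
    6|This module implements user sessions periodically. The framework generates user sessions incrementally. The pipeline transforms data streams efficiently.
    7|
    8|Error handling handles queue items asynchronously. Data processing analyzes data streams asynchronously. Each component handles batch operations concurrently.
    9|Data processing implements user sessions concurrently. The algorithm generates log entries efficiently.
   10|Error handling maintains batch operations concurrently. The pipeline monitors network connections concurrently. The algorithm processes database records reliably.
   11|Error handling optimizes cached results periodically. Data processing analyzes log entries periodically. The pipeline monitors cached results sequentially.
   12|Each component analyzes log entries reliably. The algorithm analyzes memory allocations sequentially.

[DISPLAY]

The algorithm handles user sessions incrementally. 
The system validates data streams sequentially. Thi
Error handling optimizes memory allocations reliabl
Error handling generates log entries sequentially. 
The architecture monitors cached results concurrent
This module implements user sessions periodically. 
                                                   
Error handlin┌───────────────────────┐nchronously. 
Data processi│      Delete File?     │ns concurrent
Error handlin│ Proceed with changes? │ons concurren
Error handlin│          [OK]         │s periodicall
Each componen└───────────────────────┘liably. The a
                                                   
                                                   
                                                   
                                                   
                                                   
                                                   
                                                   
                                                   


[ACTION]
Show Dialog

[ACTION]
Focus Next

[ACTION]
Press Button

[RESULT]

The algorithm handles user sessions incrementally. 
The system validates data streams sequentially. Thi
Error handling optimizes memory allocations reliabl
Error handling generates log entries sequentially. 
The architecture monitors cached results concurrent
This module implements user sessions periodically. 
                                                   
Error handling handles queue items asynchronously. 
Data processing implements user sessions concurrent
Error handling maintains batch operations concurren
Error handling optimizes cached results periodicall
Each component analyzes log entries reliably. The a
                                                   
                                                   
                                                   
                                                   
                                                   
                                                   
                                                   
                                                   


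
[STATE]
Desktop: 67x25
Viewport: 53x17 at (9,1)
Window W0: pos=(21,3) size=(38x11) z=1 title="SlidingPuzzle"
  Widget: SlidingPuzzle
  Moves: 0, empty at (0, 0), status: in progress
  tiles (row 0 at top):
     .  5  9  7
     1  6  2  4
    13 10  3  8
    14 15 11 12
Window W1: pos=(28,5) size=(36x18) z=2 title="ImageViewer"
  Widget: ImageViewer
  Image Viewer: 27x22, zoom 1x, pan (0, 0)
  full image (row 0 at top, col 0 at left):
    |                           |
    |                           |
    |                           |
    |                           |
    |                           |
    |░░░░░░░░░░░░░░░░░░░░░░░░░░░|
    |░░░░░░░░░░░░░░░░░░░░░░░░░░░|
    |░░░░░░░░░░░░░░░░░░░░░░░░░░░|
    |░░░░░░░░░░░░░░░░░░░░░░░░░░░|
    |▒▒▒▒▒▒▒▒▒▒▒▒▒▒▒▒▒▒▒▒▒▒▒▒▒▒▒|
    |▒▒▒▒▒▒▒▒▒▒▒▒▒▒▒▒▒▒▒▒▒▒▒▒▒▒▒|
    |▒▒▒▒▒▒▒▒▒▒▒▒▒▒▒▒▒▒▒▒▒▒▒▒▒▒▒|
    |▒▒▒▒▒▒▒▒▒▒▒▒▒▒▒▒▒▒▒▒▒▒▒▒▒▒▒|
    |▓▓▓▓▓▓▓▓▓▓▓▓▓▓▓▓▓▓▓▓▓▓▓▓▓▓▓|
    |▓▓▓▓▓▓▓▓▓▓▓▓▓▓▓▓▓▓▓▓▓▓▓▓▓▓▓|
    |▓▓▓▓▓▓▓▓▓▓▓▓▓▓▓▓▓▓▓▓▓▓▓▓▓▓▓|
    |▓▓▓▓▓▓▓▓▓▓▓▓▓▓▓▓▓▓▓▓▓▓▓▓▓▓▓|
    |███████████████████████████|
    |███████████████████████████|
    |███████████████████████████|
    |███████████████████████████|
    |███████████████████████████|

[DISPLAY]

                                                     
                                                     
            ┏━━━━━━━━━━━━━━━━━━━━━━━━━━━━━━━━━━━━┓   
            ┃ SlidingPuzzle                      ┃   
            ┠──────┏━━━━━━━━━━━━━━━━━━━━━━━━━━━━━━━━━
            ┃┌────┬┃ ImageViewer                     
            ┃│    │┠─────────────────────────────────
            ┃├────┼┃                                 
            ┃│  1 │┃                                 
            ┃├────┼┃                                 
            ┃│ 13 │┃                                 
            ┃├────┼┃                                 
            ┗━━━━━━┃░░░░░░░░░░░░░░░░░░░░░░░░░░░      
                   ┃░░░░░░░░░░░░░░░░░░░░░░░░░░░      
                   ┃░░░░░░░░░░░░░░░░░░░░░░░░░░░      
                   ┃░░░░░░░░░░░░░░░░░░░░░░░░░░░      
                   ┃▒▒▒▒▒▒▒▒▒▒▒▒▒▒▒▒▒▒▒▒▒▒▒▒▒▒▒      


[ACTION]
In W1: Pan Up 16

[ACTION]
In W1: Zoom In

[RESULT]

                                                     
                                                     
            ┏━━━━━━━━━━━━━━━━━━━━━━━━━━━━━━━━━━━━┓   
            ┃ SlidingPuzzle                      ┃   
            ┠──────┏━━━━━━━━━━━━━━━━━━━━━━━━━━━━━━━━━
            ┃┌────┬┃ ImageViewer                     
            ┃│    │┠─────────────────────────────────
            ┃├────┼┃                                 
            ┃│  1 │┃                                 
            ┃├────┼┃                                 
            ┃│ 13 │┃                                 
            ┃├────┼┃                                 
            ┗━━━━━━┃                                 
                   ┃                                 
                   ┃                                 
                   ┃                                 
                   ┃                                 


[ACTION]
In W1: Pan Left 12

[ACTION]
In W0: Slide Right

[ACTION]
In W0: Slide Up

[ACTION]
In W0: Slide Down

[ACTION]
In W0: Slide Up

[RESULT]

                                                     
                                                     
            ┏━━━━━━━━━━━━━━━━━━━━━━━━━━━━━━━━━━━━┓   
            ┃ SlidingPuzzle                      ┃   
            ┠──────┏━━━━━━━━━━━━━━━━━━━━━━━━━━━━━━━━━
            ┃┌────┬┃ ImageViewer                     
            ┃│  1 │┠─────────────────────────────────
            ┃├────┼┃                                 
            ┃│    │┃                                 
            ┃├────┼┃                                 
            ┃│ 13 │┃                                 
            ┃├────┼┃                                 
            ┗━━━━━━┃                                 
                   ┃                                 
                   ┃                                 
                   ┃                                 
                   ┃                                 


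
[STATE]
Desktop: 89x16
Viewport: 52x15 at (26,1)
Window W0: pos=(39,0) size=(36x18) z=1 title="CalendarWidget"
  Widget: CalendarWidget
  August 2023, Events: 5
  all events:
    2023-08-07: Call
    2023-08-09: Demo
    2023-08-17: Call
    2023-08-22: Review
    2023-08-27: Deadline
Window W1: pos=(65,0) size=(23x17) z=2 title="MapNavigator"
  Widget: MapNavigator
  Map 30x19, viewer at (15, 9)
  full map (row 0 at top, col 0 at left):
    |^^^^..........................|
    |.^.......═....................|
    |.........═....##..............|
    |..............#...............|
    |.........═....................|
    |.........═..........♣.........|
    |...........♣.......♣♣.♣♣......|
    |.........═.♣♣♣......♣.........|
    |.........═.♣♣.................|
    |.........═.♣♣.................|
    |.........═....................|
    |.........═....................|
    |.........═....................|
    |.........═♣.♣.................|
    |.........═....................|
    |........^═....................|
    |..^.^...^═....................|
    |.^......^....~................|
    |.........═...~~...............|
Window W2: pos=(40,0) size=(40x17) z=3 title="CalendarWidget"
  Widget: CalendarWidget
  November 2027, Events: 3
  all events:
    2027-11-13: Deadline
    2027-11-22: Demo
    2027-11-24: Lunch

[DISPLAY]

             ┃┃ CalendarWidget                      
             ┠┠─────────────────────────────────────
             ┃┃            November 2027            
             ┃┃Mo Tu We Th Fr Sa Su                 
             ┃┃ 1  2  3  4  5  6  7                 
             ┃┃ 8  9 10 11 12 13* 14                
             ┃┃15 16 17 18 19 20 21                 
             ┃┃22* 23 24* 25 26 27 28               
             ┃┃29 30                                
             ┃┃                                     
             ┃┃                                     
             ┃┃                                     
             ┃┃                                     
             ┃┃                                     
             ┃┃                                     


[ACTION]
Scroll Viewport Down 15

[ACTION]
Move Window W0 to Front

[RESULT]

             ┃ CalendarWidget                   ┃   
             ┠──────────────────────────────────┨───
             ┃           August 2023            ┃   
             ┃Mo Tu We Th Fr Sa Su              ┃   
             ┃    1  2  3  4  5  6              ┃   
             ┃ 7*  8  9* 10 11 12 13            ┃   
             ┃14 15 16 17* 18 19 20             ┃   
             ┃21 22* 23 24 25 26 27*            ┃   
             ┃28 29 30 31                       ┃   
             ┃                                  ┃   
             ┃                                  ┃   
             ┃                                  ┃   
             ┃                                  ┃   
             ┃                                  ┃   
             ┃                                  ┃   


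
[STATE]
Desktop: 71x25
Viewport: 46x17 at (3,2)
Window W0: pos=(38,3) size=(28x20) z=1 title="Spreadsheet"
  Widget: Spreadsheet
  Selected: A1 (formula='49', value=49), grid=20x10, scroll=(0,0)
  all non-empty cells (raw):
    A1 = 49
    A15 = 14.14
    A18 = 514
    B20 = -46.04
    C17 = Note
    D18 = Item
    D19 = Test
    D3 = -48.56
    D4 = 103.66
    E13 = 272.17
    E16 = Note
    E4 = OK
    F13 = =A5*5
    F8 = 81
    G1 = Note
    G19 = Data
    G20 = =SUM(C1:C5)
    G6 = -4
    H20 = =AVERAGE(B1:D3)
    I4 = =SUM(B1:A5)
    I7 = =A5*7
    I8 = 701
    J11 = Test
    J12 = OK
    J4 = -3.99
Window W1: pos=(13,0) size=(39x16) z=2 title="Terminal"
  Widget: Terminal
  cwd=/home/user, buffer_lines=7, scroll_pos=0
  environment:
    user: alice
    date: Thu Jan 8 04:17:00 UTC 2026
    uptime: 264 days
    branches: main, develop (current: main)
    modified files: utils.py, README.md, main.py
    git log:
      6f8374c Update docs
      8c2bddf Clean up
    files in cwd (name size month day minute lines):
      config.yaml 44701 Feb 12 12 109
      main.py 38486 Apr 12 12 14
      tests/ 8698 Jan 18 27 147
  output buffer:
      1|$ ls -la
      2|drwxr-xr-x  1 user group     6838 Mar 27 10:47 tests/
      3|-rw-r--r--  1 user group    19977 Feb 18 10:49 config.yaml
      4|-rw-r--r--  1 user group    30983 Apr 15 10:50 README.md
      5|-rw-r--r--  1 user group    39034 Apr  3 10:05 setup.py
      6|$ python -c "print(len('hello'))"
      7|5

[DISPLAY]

          ┠───────────────────────────────────
          ┃$ ls -la                           
          ┃drwxr-xr-x  1 user group     6838 M
          ┃-rw-r--r--  1 user group    19977 F
          ┃-rw-r--r--  1 user group    30983 A
          ┃-rw-r--r--  1 user group    39034 A
          ┃$ python -c "print(len('hello'))"  
          ┃5                                  
          ┃$ █                                
          ┃                                   
          ┃                                   
          ┃                                   
          ┃                                   
          ┗━━━━━━━━━━━━━━━━━━━━━━━━━━━━━━━━━━━
                                   ┃  8       
                                   ┃  9       
                                   ┃ 10       


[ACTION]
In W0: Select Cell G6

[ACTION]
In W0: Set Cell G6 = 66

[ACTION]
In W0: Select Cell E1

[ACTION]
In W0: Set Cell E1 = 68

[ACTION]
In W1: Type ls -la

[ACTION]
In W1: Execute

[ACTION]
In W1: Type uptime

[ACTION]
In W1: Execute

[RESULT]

          ┠───────────────────────────────────
          ┃-rw-r--r--  1 user group    19977 F
          ┃-rw-r--r--  1 user group    30983 A
          ┃-rw-r--r--  1 user group    39034 A
          ┃$ python -c "print(len('hello'))"  
          ┃5                                  
          ┃$ ls -la                           
          ┃-rw-r--r--  1 alice group    44701 
          ┃-rw-r--r--  1 alice group    38486 
          ┃drwxr-xr-x  1 alice group     8698 
          ┃$ uptime                           
          ┃ 10:00  up 264 days                
          ┃$ █                                
          ┗━━━━━━━━━━━━━━━━━━━━━━━━━━━━━━━━━━━
                                   ┃  8       
                                   ┃  9       
                                   ┃ 10       


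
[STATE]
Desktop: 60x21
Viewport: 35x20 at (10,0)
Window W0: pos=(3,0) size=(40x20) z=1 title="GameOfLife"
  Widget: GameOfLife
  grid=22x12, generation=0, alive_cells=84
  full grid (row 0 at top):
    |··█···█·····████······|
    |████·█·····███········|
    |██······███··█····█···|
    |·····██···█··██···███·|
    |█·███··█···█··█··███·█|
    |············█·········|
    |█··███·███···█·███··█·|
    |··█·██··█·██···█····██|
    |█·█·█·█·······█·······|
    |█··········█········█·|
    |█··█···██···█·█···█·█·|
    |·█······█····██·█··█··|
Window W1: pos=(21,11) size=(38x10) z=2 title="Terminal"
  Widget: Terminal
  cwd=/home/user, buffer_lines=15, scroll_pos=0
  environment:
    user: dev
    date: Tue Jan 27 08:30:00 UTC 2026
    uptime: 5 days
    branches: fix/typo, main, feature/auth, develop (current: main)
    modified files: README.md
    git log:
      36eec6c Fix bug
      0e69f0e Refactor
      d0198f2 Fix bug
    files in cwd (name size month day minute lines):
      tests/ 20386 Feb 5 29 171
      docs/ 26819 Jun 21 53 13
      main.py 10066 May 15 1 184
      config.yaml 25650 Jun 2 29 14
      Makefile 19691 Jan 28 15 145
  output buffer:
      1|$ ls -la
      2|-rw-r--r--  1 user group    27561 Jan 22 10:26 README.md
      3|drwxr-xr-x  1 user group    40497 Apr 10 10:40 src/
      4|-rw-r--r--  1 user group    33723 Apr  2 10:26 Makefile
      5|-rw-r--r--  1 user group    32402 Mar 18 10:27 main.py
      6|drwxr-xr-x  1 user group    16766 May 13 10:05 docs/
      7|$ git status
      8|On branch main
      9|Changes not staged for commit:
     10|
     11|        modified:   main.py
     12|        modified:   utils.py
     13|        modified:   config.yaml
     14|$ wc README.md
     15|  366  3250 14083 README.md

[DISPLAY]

━━━━━━━━━━━━━━━━━━━━━━━━━━━━━━━━┓  
fLife                           ┃  
────────────────────────────────┨  
                                ┃  
█·····████······                ┃  
·····███········                ┃  
··███··█····█···                ┃  
█···█··██···███·                ┃  
·█···█··█··███·█                ┃  
······█·········                ┃  
·███···█·███··█·                ┃  
··█·██···█·┏━━━━━━━━━━━━━━━━━━━━━━━
█·······█··┃ Terminal              
·····█·····┠───────────────────────
·██···█·█··┃$ ls -la               
··█····██·█┃-rw-r--r--  1 user grou
           ┃drwxr-xr-x  1 user grou
           ┃-rw-r--r--  1 user grou
           ┃-rw-r--r--  1 user grou
━━━━━━━━━━━┃drwxr-xr-x  1 user grou


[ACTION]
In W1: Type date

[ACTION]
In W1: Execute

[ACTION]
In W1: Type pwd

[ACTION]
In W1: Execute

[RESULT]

━━━━━━━━━━━━━━━━━━━━━━━━━━━━━━━━┓  
fLife                           ┃  
────────────────────────────────┨  
                                ┃  
█·····████······                ┃  
·····███········                ┃  
··███··█····█···                ┃  
█···█··██···███·                ┃  
·█···█··█··███·█                ┃  
······█·········                ┃  
·███···█·███··█·                ┃  
··█·██···█·┏━━━━━━━━━━━━━━━━━━━━━━━
█·······█··┃ Terminal              
·····█·····┠───────────────────────
·██···█·█··┃  366  3250 14083 READM
··█····██·█┃$ date                 
           ┃Tue Jan 27 08:30:00 UTC
           ┃$ pwd                  
           ┃/home/user             
━━━━━━━━━━━┃$ █                    


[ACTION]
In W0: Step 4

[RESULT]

━━━━━━━━━━━━━━━━━━━━━━━━━━━━━━━━┓  
fLife                           ┃  
────────────────────────────────┨  
                                ┃  
·····█··········                ┃  
·····█··········                ┃  
················                ┃  
················                ┃  
··█·············                ┃  
··██·██·····██··                ┃  
···█·█·████··█··                ┃  
██·█·██████┏━━━━━━━━━━━━━━━━━━━━━━━
█··██·█··█·┃ Terminal              
·███····█··┠───────────────────────
█······█·█·┃  366  3250 14083 READM
···········┃$ date                 
           ┃Tue Jan 27 08:30:00 UTC
           ┃$ pwd                  
           ┃/home/user             
━━━━━━━━━━━┃$ █                    


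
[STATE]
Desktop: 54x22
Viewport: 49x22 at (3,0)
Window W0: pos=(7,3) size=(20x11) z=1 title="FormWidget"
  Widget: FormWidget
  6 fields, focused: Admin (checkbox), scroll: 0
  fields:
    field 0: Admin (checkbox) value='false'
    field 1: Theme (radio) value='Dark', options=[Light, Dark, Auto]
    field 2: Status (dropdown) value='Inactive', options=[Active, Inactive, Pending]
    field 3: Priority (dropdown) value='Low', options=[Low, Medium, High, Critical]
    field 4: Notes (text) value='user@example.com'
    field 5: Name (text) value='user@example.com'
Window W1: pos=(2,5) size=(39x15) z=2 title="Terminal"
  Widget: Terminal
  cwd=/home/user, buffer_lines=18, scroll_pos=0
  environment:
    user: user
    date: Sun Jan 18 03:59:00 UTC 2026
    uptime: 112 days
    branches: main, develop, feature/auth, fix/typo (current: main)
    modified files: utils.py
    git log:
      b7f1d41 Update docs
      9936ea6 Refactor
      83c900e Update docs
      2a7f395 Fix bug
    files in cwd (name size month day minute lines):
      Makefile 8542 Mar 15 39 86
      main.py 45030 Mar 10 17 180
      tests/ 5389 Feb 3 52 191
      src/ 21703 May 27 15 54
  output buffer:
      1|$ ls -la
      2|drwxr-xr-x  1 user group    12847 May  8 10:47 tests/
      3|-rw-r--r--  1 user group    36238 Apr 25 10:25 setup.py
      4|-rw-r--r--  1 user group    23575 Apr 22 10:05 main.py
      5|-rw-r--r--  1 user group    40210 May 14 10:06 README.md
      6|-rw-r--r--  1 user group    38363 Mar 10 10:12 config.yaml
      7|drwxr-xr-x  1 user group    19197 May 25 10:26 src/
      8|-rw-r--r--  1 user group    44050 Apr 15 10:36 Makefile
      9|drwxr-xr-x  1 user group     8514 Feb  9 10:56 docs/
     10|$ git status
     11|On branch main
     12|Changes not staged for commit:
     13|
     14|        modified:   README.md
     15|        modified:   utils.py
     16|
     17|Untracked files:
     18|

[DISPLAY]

                                                 
                                                 
                                                 
    ┏━━━━━━━━━━━━━━━━━━┓                         
    ┃ FormWidget       ┃                         
━━━━━━━━━━━━━━━━━━━━━━━━━━━━━━━━━━━━━┓           
 Terminal                            ┃           
─────────────────────────────────────┨           
$ ls -la                             ┃           
drwxr-xr-x  1 user group    12847 May┃           
-rw-r--r--  1 user group    36238 Apr┃           
-rw-r--r--  1 user group    23575 Apr┃           
-rw-r--r--  1 user group    40210 May┃           
-rw-r--r--  1 user group    38363 Mar┃           
drwxr-xr-x  1 user group    19197 May┃           
-rw-r--r--  1 user group    44050 Apr┃           
drwxr-xr-x  1 user group     8514 Feb┃           
$ git status                         ┃           
On branch main                       ┃           
━━━━━━━━━━━━━━━━━━━━━━━━━━━━━━━━━━━━━┛           
                                                 
                                                 


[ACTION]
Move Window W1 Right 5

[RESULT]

                                                 
                                                 
                                                 
    ┏━━━━━━━━━━━━━━━━━━┓                         
    ┃ FormWidget       ┃                         
    ┏━━━━━━━━━━━━━━━━━━━━━━━━━━━━━━━━━━━━━┓      
    ┃ Terminal                            ┃      
    ┠─────────────────────────────────────┨      
    ┃$ ls -la                             ┃      
    ┃drwxr-xr-x  1 user group    12847 May┃      
    ┃-rw-r--r--  1 user group    36238 Apr┃      
    ┃-rw-r--r--  1 user group    23575 Apr┃      
    ┃-rw-r--r--  1 user group    40210 May┃      
    ┃-rw-r--r--  1 user group    38363 Mar┃      
    ┃drwxr-xr-x  1 user group    19197 May┃      
    ┃-rw-r--r--  1 user group    44050 Apr┃      
    ┃drwxr-xr-x  1 user group     8514 Feb┃      
    ┃$ git status                         ┃      
    ┃On branch main                       ┃      
    ┗━━━━━━━━━━━━━━━━━━━━━━━━━━━━━━━━━━━━━┛      
                                                 
                                                 


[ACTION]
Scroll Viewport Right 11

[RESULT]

                                                 
                                                 
                                                 
  ┏━━━━━━━━━━━━━━━━━━┓                           
  ┃ FormWidget       ┃                           
  ┏━━━━━━━━━━━━━━━━━━━━━━━━━━━━━━━━━━━━━┓        
  ┃ Terminal                            ┃        
  ┠─────────────────────────────────────┨        
  ┃$ ls -la                             ┃        
  ┃drwxr-xr-x  1 user group    12847 May┃        
  ┃-rw-r--r--  1 user group    36238 Apr┃        
  ┃-rw-r--r--  1 user group    23575 Apr┃        
  ┃-rw-r--r--  1 user group    40210 May┃        
  ┃-rw-r--r--  1 user group    38363 Mar┃        
  ┃drwxr-xr-x  1 user group    19197 May┃        
  ┃-rw-r--r--  1 user group    44050 Apr┃        
  ┃drwxr-xr-x  1 user group     8514 Feb┃        
  ┃$ git status                         ┃        
  ┃On branch main                       ┃        
  ┗━━━━━━━━━━━━━━━━━━━━━━━━━━━━━━━━━━━━━┛        
                                                 
                                                 


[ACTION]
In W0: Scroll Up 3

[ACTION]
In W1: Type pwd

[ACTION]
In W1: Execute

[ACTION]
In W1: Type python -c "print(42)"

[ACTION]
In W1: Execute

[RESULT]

                                                 
                                                 
                                                 
  ┏━━━━━━━━━━━━━━━━━━┓                           
  ┃ FormWidget       ┃                           
  ┏━━━━━━━━━━━━━━━━━━━━━━━━━━━━━━━━━━━━━┓        
  ┃ Terminal                            ┃        
  ┠─────────────────────────────────────┨        
  ┃                                     ┃        
  ┃        modified:   README.md        ┃        
  ┃        modified:   utils.py         ┃        
  ┃                                     ┃        
  ┃Untracked files:                     ┃        
  ┃                                     ┃        
  ┃$ pwd                                ┃        
  ┃/home/user                           ┃        
  ┃$ python -c "print(42)"              ┃        
  ┃42                                   ┃        
  ┃$ █                                  ┃        
  ┗━━━━━━━━━━━━━━━━━━━━━━━━━━━━━━━━━━━━━┛        
                                                 
                                                 
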